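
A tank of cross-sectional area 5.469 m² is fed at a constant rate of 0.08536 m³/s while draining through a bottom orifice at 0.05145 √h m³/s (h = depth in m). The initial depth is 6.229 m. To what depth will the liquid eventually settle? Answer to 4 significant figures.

2.753 m

Accumulation of liquid (constant cross-section A): A dh/dt = Q_in − 0.05145 √h. At steady state dh/dt = 0:
Q_in = 0.05145 √h_ss ⇒ √h_ss = 0.08536/0.05145 = 1.65909.
h_ss = 1.65909² = 2.75257 m. (Since h₀ = 6.229 m > h_ss, the level will fall toward this value.)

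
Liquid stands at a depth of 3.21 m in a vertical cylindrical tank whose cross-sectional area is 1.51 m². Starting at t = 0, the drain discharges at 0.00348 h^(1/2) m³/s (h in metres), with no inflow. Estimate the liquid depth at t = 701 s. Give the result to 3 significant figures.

0.968 m

With no inflow, A dh/dt = −0.00348 √h.
∫ h^(−1/2) dh = −(0.00348/A) ∫ dt, giving 2√h = 2√h₀ − (0.00348/A) t.
√h = √3.21 − 0.00348·701/(2·1.51) = 1.7916 − 0.80777 = 0.98387.
h = 0.98387² = 0.96801 m.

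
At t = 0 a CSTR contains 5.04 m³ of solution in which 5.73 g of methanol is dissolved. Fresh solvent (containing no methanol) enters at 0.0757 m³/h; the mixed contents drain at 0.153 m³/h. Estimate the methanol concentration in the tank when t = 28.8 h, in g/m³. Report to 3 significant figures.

Let m(t) be the amount of methanol. Volume: V(t) = V₀ + (Q_in − Q_out) t = 5.04 − 0.077300 t; V(28.8) = 2.8138 m³.
No methanol enters, so dm/dt = −Q_out · (m/V).
Separate: dm/m = −Q_out dt/V(t) ⇒ ln(m/m₀) = −(Q_out/(Q_in−Q_out)) ln(V/V₀).
m = m₀ (V₀/V)^(Q_out/(Q_in−Q_out)) = 5.73 × (5.04/2.8138)^(-1.9793) = 1.8076 g.
C = m/V = 1.8076/2.8138 = 0.64242 g/m³.

0.642 g/m³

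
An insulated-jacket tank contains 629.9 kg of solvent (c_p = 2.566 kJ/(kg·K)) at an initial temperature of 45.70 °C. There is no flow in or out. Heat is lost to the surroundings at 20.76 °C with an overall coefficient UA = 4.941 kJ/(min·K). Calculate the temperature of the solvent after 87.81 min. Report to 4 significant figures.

39.83 °C

Unsteady energy balance on the tank contents: M c_p dT/dt = −UA(T − T_amb).
dT/dt = (T_ss − T)/τ with T_ss = T_amb = 20.7600 °C, τ = M c_p/UA = 629.9·2.566/4.941 = 327.125 min.
This is linear first-order; T(t) = T_ss + (T₀ − T_ss) e^(−t/τ).
T(87.81) = 20.7600 + (24.9400)·0.764579 = 39.8286 °C.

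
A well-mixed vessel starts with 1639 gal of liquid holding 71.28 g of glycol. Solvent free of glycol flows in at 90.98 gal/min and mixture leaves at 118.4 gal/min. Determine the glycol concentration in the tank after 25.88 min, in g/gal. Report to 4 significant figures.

0.006620 g/gal

Total volume: dV/dt = Q_in − Q_out = -27.4200 gal/min, so V(t) = 1639 − 27.4200 t and V(25.88) = 929.370 gal.
Solute balance: dm/dt = 0 − Q_out C = −Q_out m/V(t).
dm/m = −Q_out dt/(V₀ − 27.4200 t); integrating gives ln(m/m₀) = −(Q_out/(Q_in−Q_out)) ln(V/V₀).
m = m₀ (V₀/V)^(Q_out/(Q_in−Q_out)) = 71.28 × (1639/929.370)^(-4.31802) = 6.15249 g.
C = m/V = 6.15249/929.370 = 0.00662007 g/gal.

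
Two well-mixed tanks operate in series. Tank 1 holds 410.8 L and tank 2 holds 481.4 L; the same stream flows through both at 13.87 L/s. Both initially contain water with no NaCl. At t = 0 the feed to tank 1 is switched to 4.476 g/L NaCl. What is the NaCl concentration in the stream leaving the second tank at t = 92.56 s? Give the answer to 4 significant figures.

Species balance on tank i: dCᵢ/dt = (Cᵢ₋₁ − Cᵢ)/τᵢ with τᵢ = Vᵢ/Q.
τ₁ = 410.8/13.87 = 29.6179 s; τ₂ = 481.4/13.87 = 34.7080 s.
Tank 1: C₁ = C_in(1 − e^(−t/τ₁)). Tank 2 (τ₁ ≠ τ₂): C₂ = C_in[1 − (τ₁ e^(−t/τ₁) − τ₂ e^(−t/τ₂))/(τ₁ − τ₂)].
At t = 92.56: e^(−t/τ₁) = 0.0439308, e^(−t/τ₂) = 0.0694728.
C₂ = 4.476·[1 − (29.6179·0.0439308 − 34.7080·0.0694728)/(-5.09012)] = 4.476·0.781906 = 3.49981 g/L.

3.500 g/L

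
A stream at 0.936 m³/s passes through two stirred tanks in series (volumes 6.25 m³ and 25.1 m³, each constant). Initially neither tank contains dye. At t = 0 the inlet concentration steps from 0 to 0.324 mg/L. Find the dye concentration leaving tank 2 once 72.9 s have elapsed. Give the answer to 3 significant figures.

0.296 mg/L

Species balance on tank i: dCᵢ/dt = (Cᵢ₋₁ − Cᵢ)/τᵢ with τᵢ = Vᵢ/Q.
τ₁ = 6.25/0.936 = 6.6774 s; τ₂ = 25.1/0.936 = 26.816 s.
Tank 1: C₁ = C_in(1 − e^(−t/τ₁)). Tank 2 (τ₁ ≠ τ₂): C₂ = C_in[1 − (τ₁ e^(−t/τ₁) − τ₂ e^(−t/τ₂))/(τ₁ − τ₂)].
At t = 72.9: e^(−t/τ₁) = 1.8138e-05, e^(−t/τ₂) = 0.065974.
C₂ = 0.324·[1 − (6.6774·1.8138e-05 − 26.816·0.065974)/(-20.139)] = 0.324·0.91216 = 0.29554 mg/L.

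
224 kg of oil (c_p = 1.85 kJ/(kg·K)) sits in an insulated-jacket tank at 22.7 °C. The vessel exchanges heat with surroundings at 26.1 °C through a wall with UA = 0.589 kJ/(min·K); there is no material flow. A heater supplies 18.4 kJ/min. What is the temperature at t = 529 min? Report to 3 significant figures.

M c_p dT/dt = −UA(T − T_amb) + Q̇.
dT/dt = (T_ss − T)/τ with T_ss = T_amb + Q̇/UA = 26.1 + 18.4/0.589 = 57.339 °C, τ = M c_p/UA = 224·1.85/0.589 = 703.57 min.
T approaches T_ss exponentially: T(t) = T_ss + (T₀ − T_ss) e^(−t/τ).
T(529) = 57.339 + (-34.639)·0.47148 = 41.008 °C.

41.0 °C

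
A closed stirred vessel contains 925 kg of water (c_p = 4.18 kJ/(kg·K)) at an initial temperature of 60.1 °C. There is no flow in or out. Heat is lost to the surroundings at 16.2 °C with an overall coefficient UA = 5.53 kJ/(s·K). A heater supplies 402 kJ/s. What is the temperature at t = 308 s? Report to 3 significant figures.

Lumped-capacitance energy balance: M c_p dT/dt = UA(T_amb − T) + Q̇.
dT/dt = (T_ss − T)/τ with T_ss = T_amb + Q̇/UA = 16.2 + 402/5.53 = 88.894 °C, τ = M c_p/UA = 925·4.18/5.53 = 699.19 s.
This is linear first-order; T(t) = T_ss + (T₀ − T_ss) e^(−t/τ).
T(308) = 88.894 + (-28.794)·0.64371 = 70.359 °C.

70.4 °C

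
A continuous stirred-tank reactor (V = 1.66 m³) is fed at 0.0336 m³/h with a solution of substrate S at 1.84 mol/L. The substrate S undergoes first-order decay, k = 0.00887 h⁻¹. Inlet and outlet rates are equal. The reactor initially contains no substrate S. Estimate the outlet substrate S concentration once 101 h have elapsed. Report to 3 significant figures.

1.21 mol/L

V dC/dt = Q(C_in − C) − k V C.
dC/dt = (Q/V) C_in − (Q/V + k) C; effective rate a = Q/V + k = 0.020241 + 0.00887 = 0.029111 h⁻¹.
C_ss = Q C_in/(Q + kV) = 1.2794 mol/L; C(t) = C_ss + (C₀ − C_ss) e^(−a t).
C(101) = 1.2794 + (-1.2794)·e^(−0.029111·101) = 1.2794 + (-1.2794)·0.052855 = 1.2117 mol/L.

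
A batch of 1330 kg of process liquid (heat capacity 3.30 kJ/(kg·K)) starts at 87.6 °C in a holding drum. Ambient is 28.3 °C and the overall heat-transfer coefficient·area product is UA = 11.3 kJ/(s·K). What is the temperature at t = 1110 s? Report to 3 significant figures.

Energy balance: M c_p dT/dt = −UA(T − T_amb).
dT/dt = (T_ss − T)/τ with T_ss = T_amb = 28.300 °C, τ = M c_p/UA = 1330·3.30/11.3 = 388.41 s.
This is linear first-order; T(t) = T_ss + (T₀ − T_ss) e^(−t/τ).
T(1110) = 28.300 + (59.300)·0.057393 = 31.703 °C.

31.7 °C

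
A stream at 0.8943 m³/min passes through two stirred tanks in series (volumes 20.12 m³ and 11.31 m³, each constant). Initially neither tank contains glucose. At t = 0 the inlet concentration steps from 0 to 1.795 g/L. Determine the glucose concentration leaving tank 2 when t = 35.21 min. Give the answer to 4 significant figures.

1.080 g/L

Time constants: τᵢ = Vᵢ/Q for each well-mixed tank.
τ₁ = 20.12/0.8943 = 22.4980 min; τ₂ = 11.31/0.8943 = 12.6468 min.
Solving the cascade with C₁(0)=C₂(0)=0 gives C₂(t) = C_in[1 − (τ₁ e^(−t/τ₁) − τ₂ e^(−t/τ₂))/(τ₁ − τ₂)].
At t = 35.21: e^(−t/τ₁) = 0.209083, e^(−t/τ₂) = 0.0617839.
C₂ = 1.795·[1 − (22.4980·0.209083 − 12.6468·0.0617839)/(9.85128)] = 1.795·0.601820 = 1.08027 g/L.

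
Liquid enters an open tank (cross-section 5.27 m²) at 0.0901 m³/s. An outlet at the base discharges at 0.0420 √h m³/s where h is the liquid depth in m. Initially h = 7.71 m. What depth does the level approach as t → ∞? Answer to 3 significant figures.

4.60 m

Mass balance (ρ constant): A dh/dt = Q_in − 0.0420 √h. At steady state dh/dt = 0:
Q_in = 0.0420 √h_ss ⇒ √h_ss = 0.0901/0.0420 = 2.1452.
h_ss = 2.1452² = 4.6020 m. (Since h₀ = 7.71 m > h_ss, the level will fall toward this value.)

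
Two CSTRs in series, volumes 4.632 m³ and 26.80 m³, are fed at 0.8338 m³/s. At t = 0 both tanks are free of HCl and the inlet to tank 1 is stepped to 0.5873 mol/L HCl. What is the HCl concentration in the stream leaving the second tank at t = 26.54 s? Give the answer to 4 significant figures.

0.2774 mol/L

Each tank obeys Vᵢ dCᵢ/dt = Q(Cᵢ₋₁ − Cᵢ), so τᵢ = Vᵢ/Q.
τ₁ = 4.632/0.8338 = 5.55529 s; τ₂ = 26.80/0.8338 = 32.1420 s.
Solving the cascade with C₁(0)=C₂(0)=0 gives C₂(t) = C_in[1 − (τ₁ e^(−t/τ₁) − τ₂ e^(−t/τ₂))/(τ₁ − τ₂)].
At t = 26.54: e^(−t/τ₁) = 0.00841761, e^(−t/τ₂) = 0.437924.
C₂ = 0.5873·[1 − (5.55529·0.00841761 − 32.1420·0.437924)/(-26.5867)] = 0.5873·0.472331 = 0.277400 mol/L.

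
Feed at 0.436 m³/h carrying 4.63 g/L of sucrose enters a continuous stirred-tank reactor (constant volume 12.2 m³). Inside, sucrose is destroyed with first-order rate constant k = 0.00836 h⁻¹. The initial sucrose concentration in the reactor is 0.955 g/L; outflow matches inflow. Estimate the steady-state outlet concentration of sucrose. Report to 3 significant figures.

3.75 g/L

Accumulation = in − out − consumed: V dC/dt = Q C_in − Q C − k V C.
At steady state: 0 = Q C_in − (Q + kV) C_ss, so C_ss = Q C_in/(Q + kV).
C_ss = 0.436·4.63/(0.436 + 0.00836·12.2) = 2.0187/0.53799 = 3.7522 g/L.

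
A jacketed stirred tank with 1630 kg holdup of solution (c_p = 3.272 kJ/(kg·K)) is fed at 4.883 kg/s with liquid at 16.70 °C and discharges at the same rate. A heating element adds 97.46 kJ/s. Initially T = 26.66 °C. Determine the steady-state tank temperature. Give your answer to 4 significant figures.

M c_p dT/dt = ṁ c_p (T_in − T) + Q̇.
At steady state dT/dt = 0 ⇒ T_ss = T_in + Q̇/(ṁ c_p) = 16.70 + 97.46/(4.883·3.272) = 22.8000 °C.

22.80 °C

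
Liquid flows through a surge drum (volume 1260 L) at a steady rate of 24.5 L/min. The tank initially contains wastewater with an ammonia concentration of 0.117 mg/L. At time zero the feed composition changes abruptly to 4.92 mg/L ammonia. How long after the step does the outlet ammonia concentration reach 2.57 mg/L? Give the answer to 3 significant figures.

Unsteady species balance (constant V, well mixed): V dC/dt = Q(C_in − C), so τ = V/Q = 51.429 min.
C(t) = C_in + (C₀ − C_in) e^(−t/τ). Set C = 2.57 and solve for t:
e^(−t/τ) = (C − C_in)/(C₀ − C_in) = (2.57 − 4.92)/(0.117 − 4.92) = 0.48928
t = −τ ln(…) = 51.429 × 0.71483 = 36.762 min.

36.8 min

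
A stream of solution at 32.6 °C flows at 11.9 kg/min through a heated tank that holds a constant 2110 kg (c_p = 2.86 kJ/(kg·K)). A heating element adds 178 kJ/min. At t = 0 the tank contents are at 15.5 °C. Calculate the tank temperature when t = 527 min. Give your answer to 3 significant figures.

M c_p dT/dt = ṁ c_p (T_in − T) + Q̇.
τ = M/ṁ = 177.31 min; T_ss = T_in + Q̇/(ṁ c_p) = 32.6 + 178/(11.9·2.86) = 37.830 °C.
This is linear first-order; T(t) = T_ss + (T₀ − T_ss) e^(−t/τ).
T(527) = 37.830 + (-22.330)·e^(−527/177.31) = 37.830 + (-22.330)·0.051192 = 36.687 °C.

36.7 °C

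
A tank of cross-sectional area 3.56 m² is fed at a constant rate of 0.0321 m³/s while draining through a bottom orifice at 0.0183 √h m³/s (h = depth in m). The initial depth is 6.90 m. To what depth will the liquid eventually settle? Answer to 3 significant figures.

A dh/dt = Q_in − 0.0183 √h. Steady state requires inflow = outflow:
Q_in = 0.0183 √h_ss ⇒ √h_ss = 0.0321/0.0183 = 1.7541.
h_ss = 1.7541² = 3.0769 m. (Since h₀ = 6.90 m > h_ss, the level will fall toward this value.)

3.08 m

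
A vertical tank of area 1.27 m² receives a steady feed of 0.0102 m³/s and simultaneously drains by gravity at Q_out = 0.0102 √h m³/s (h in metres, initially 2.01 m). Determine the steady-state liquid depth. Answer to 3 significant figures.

A dh/dt = Q_in − 0.0102 √h. Steady state requires inflow = outflow:
Q_in = 0.0102 √h_ss ⇒ √h_ss = 0.0102/0.0102 = 1.0000.
h_ss = 1.0000² = 1.0000 m. (Since h₀ = 2.01 m > h_ss, the level will fall toward this value.)

1.00 m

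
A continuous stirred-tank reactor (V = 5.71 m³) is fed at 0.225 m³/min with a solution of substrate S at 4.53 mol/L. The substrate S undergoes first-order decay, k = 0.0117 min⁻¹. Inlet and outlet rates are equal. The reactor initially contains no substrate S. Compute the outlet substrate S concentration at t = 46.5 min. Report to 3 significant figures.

V dC/dt = Q(C_in − C) − k V C.
dC/dt = (Q/V) C_in − (Q/V + k) C; effective rate a = Q/V + k = 0.039405 + 0.0117 = 0.051105 min⁻¹.
C_ss = Q C_in/(Q + kV) = 3.4929 mol/L; C(t) = C_ss + (C₀ − C_ss) e^(−a t).
C(46.5) = 3.4929 + (-3.4929)·e^(−0.051105·46.5) = 3.4929 + (-3.4929)·0.092888 = 3.1684 mol/L.

3.17 mol/L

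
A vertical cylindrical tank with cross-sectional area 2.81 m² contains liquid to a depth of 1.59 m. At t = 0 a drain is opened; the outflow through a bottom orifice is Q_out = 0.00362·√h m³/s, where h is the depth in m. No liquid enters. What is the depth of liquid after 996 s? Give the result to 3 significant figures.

Mass balance (ρ constant): A dh/dt = −0.00362 √h.
This is separable: 2 d(√h)/dt = −0.00362/A, so √h = √h₀ − (0.00362/(2A)) t.
√h = √1.59 − 0.00362·996/(2·2.81) = 1.2610 − 0.64155 = 0.61940.
h = 0.61940² = 0.38366 m.

0.384 m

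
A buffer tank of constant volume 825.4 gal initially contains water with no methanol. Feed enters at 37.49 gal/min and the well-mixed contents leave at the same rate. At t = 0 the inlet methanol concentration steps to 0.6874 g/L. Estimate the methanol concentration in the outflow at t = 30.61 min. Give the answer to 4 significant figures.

0.5162 g/L

Accumulation = in − out for the solute gives V dC/dt = Q(C_in − C).
Rewrite as dC/dt + C/τ = C_in/τ, τ = V/Q = 22.0165 min.
Integrating: C(t) = C_in + (C₀ − C_in) e^(−t/τ).
C(30.61) = 0.6874 + (0 − 0.6874)·e^(−30.61/22.0165) = 0.6874 + (-0.687400)·0.248996 = 0.516240 g/L.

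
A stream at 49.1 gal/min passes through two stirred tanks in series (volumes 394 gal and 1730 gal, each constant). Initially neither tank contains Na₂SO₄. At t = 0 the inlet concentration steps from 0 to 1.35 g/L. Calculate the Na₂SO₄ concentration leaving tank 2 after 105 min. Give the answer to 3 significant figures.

1.26 g/L

Time constants: τᵢ = Vᵢ/Q for each well-mixed tank.
τ₁ = 394/49.1 = 8.0244 min; τ₂ = 1730/49.1 = 35.234 min.
Tank 1: C₁ = C_in(1 − e^(−t/τ₁)). Tank 2 (τ₁ ≠ τ₂): C₂ = C_in[1 − (τ₁ e^(−t/τ₁) − τ₂ e^(−t/τ₂))/(τ₁ − τ₂)].
At t = 105: e^(−t/τ₁) = 2.0761e-06, e^(−t/τ₂) = 0.050790.
C₂ = 1.35·[1 − (8.0244·2.0761e-06 − 35.234·0.050790)/(-27.210)] = 1.35·0.93423 = 1.2612 g/L.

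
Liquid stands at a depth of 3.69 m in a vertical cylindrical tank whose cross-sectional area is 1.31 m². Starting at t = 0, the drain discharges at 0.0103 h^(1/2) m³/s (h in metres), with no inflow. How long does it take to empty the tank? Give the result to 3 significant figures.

Mass balance (ρ constant): A dh/dt = −0.0103 √h.
This is separable: 2 d(√h)/dt = −0.0103/A, so √h = √h₀ − (0.0103/(2A)) t.
Tank is empty when √h = 0: t_empty = 2A√h₀/0.0103.
t_empty = 2·1.31·√3.69/0.0103 = 2.6200·1.9209/0.0103 = 488.63 s.

489 s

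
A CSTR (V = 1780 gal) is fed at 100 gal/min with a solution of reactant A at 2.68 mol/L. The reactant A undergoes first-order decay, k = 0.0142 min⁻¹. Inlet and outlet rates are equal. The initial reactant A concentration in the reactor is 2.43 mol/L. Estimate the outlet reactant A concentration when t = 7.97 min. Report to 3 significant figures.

2.31 mol/L

Accumulation = in − out − consumed: V dC/dt = Q C_in − Q C − k V C.
This is linear with rate a = Q/V + k = 0.070380 min⁻¹.
C_ss = Q C_in/(Q + kV) = 2.1393 mol/L; C(t) = C_ss + (C₀ − C_ss) e^(−a t).
C(7.97) = 2.1393 + (0.29072)·e^(−0.070380·7.97) = 2.1393 + (0.29072)·0.57068 = 2.3052 mol/L.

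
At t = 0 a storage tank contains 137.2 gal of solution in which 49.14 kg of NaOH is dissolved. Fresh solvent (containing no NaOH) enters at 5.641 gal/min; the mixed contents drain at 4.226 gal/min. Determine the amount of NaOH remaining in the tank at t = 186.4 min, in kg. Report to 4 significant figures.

1.997 kg

Total volume: dV/dt = Q_in − Q_out = 1.41500 gal/min, so V(t) = 137.2 + 1.41500 t and V(186.4) = 400.956 gal.
No NaOH enters, so dm/dt = −Q_out · (m/V).
Separate: dm/m = −Q_out dt/V(t) ⇒ ln(m/m₀) = −(Q_out/(Q_in−Q_out)) ln(V/V₀).
m = m₀ (V₀/V)^(Q_out/(Q_in−Q_out)) = 49.14 × (137.2/400.956)^(2.98657) = 1.99738 kg.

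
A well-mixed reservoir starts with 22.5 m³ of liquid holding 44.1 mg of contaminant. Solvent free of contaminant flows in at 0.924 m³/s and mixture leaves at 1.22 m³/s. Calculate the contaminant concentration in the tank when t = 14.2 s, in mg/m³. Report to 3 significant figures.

1.03 mg/m³

Total volume: dV/dt = Q_in − Q_out = -0.29600 m³/s, so V(t) = 22.5 − 0.29600 t and V(14.2) = 18.297 m³.
No contaminant enters, so dm/dt = −Q_out · (m/V).
dm/m = −Q_out dt/(V₀ − 0.29600 t); integrating gives ln(m/m₀) = −(Q_out/(Q_in−Q_out)) ln(V/V₀).
m = m₀ (V₀/V)^(Q_out/(Q_in−Q_out)) = 44.1 × (22.5/18.297)^(-4.1216) = 18.806 mg.
C = m/V = 18.806/18.297 = 1.0278 mg/m³.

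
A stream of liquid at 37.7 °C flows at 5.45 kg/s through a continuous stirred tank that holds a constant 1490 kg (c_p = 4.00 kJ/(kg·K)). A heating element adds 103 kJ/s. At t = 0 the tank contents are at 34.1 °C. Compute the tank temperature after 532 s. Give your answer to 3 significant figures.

Unsteady energy balance on the tank contents: M c_p dT/dt = ṁ c_p (T_in − T) + 103.
Rearrange: dT/dt = (T_ss − T)/τ with τ = M/ṁ = 273.39 s and T_ss = T_in + Q̇/(ṁ c_p) = 42.425 °C.
This is linear first-order; T(t) = T_ss + (T₀ − T_ss) e^(−t/τ).
T(532) = 42.425 + (-8.3248)·e^(−532/273.39) = 42.425 + (-8.3248)·0.14286 = 41.236 °C.

41.2 °C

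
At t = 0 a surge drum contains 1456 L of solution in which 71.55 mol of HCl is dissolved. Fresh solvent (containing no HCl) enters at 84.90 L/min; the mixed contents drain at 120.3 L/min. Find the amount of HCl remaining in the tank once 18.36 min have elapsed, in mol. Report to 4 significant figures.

9.593 mol

Let m(t) be the amount of HCl. Volume: V(t) = V₀ + (Q_in − Q_out) t = 1456 − 35.4000 t; V(18.36) = 806.056 L.
Solute balance: dm/dt = 0 − Q_out C = −Q_out m/V(t).
Separate: dm/m = −Q_out dt/V(t) ⇒ ln(m/m₀) = −(Q_out/(Q_in−Q_out)) ln(V/V₀).
m = m₀ (V₀/V)^(Q_out/(Q_in−Q_out)) = 71.55 × (1456/806.056)^(-3.39831) = 9.59264 mol.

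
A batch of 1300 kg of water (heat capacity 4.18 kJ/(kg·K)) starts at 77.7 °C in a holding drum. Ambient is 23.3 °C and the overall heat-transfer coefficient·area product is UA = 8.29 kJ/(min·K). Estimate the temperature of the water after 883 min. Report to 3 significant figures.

37.4 °C

First-law balance (no shaft work): M c_p dT/dt = −UA(T − T_amb).
dT/dt = (T_ss − T)/τ with T_ss = T_amb = 23.300 °C, τ = M c_p/UA = 1300·4.18/8.29 = 655.49 min.
Solution: T(t) = T_ss + (T₀ − T_ss) e^(−t/τ).
T(883) = 23.300 + (54.400)·0.26000 = 37.444 °C.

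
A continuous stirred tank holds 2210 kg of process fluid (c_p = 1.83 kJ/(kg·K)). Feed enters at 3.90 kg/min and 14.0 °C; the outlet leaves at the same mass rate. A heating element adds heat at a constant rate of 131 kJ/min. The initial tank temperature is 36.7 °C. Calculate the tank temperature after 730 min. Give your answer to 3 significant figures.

First-law balance (no shaft work): M c_p dT/dt = ṁ c_p (T_in − T) + 131.
τ = M/ṁ = 566.67 min; T_ss = T_in + Q̇/(ṁ c_p) = 14.0 + 131/(3.90·1.83) = 32.355 °C.
This is linear first-order; T(t) = T_ss + (T₀ − T_ss) e^(−t/τ).
T(730) = 32.355 + (4.3449)·e^(−730/566.67) = 32.355 + (4.3449)·0.27576 = 33.553 °C.

33.6 °C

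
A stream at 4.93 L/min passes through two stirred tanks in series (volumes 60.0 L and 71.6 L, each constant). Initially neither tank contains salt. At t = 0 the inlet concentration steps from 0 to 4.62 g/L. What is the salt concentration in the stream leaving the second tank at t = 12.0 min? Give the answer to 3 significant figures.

1.05 g/L

Each tank obeys Vᵢ dCᵢ/dt = Q(Cᵢ₋₁ − Cᵢ), so τᵢ = Vᵢ/Q.
τ₁ = 60.0/4.93 = 12.170 min; τ₂ = 71.6/4.93 = 14.523 min.
Solving the cascade with C₁(0)=C₂(0)=0 gives C₂(t) = C_in[1 − (τ₁ e^(−t/τ₁) − τ₂ e^(−t/τ₂))/(τ₁ − τ₂)].
At t = 12.0: e^(−t/τ₁) = 0.37307, e^(−t/τ₂) = 0.43768.
C₂ = 4.62·[1 − (12.170·0.37307 − 14.523·0.43768)/(-2.3529)] = 4.62·0.22808 = 1.0537 g/L.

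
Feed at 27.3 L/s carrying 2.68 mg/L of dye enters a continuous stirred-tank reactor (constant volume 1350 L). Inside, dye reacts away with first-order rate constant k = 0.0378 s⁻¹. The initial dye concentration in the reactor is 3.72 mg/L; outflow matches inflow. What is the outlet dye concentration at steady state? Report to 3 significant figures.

Species balance: V dC/dt = Q C_in − Q C − k V C.
At steady state: 0 = Q C_in − (Q + kV) C_ss, so C_ss = Q C_in/(Q + kV).
C_ss = 27.3·2.68/(27.3 + 0.0378·1350) = 73.164/78.330 = 0.93405 mg/L.

0.934 mg/L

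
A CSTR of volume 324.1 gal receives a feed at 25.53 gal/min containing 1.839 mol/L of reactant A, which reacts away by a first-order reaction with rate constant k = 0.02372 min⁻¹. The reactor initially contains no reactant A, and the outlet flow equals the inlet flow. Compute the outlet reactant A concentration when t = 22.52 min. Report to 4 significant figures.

V dC/dt = Q(C_in − C) − k V C.
This is linear with rate a = Q/V + k = 0.102492 min⁻¹.
C_ss = Q C_in/(Q + kV) = 1.41340 mol/L; C(t) = C_ss + (C₀ − C_ss) e^(−a t).
C(22.52) = 1.41340 + (-1.41340)·e^(−0.102492·22.52) = 1.41340 + (-1.41340)·0.0994481 = 1.27284 mol/L.

1.273 mol/L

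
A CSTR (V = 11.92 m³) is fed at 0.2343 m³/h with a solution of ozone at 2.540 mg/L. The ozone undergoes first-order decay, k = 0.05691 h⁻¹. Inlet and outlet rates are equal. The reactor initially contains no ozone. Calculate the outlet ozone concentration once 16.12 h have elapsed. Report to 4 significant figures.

0.4623 mg/L

Species balance: V dC/dt = Q C_in − Q C − k V C.
dC/dt = (Q/V) C_in − (Q/V + k) C; effective rate a = Q/V + k = 0.0196560 + 0.05691 = 0.0765660 h⁻¹.
C_ss = Q C_in/(Q + kV) = 0.652069 mg/L; C(t) = C_ss + (C₀ − C_ss) e^(−a t).
C(16.12) = 0.652069 + (-0.652069)·e^(−0.0765660·16.12) = 0.652069 + (-0.652069)·0.291055 = 0.462281 mg/L.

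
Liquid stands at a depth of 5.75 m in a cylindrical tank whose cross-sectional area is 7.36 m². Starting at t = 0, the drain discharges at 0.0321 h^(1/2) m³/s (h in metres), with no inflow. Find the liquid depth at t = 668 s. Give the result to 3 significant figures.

0.886 m

A dh/dt = −Q_out = −0.0321 √h.
This is separable: 2 d(√h)/dt = −0.0321/A, so √h = √h₀ − (0.0321/(2A)) t.
√h = √5.75 − 0.0321·668/(2·7.36) = 2.3979 − 1.4567 = 0.94120.
h = 0.94120² = 0.88586 m.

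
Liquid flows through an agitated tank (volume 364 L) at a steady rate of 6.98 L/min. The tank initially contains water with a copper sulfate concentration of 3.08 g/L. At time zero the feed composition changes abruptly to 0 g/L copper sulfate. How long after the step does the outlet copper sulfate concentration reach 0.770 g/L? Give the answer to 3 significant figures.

Species balance: V dC/dt = Q(C_in − C) ⇒ τ = V/Q = 52.149 min.
C(t) = C_in + (C₀ − C_in) e^(−t/τ). Set C = 0.770 and solve for t:
e^(−t/τ) = (C − C_in)/(C₀ − C_in) = (0.770 − 0)/(3.08 − 0) = 0.25000
t = −τ ln(…) = 52.149 × 1.3863 = 72.294 min.

72.3 min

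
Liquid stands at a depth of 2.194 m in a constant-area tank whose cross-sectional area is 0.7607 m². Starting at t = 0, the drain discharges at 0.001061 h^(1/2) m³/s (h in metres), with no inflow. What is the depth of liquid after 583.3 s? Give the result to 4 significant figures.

A dh/dt = −Q_out = −0.001061 √h.
Separate and integrate: 2(√h − √h₀) = −(0.001061/A) t.
√h = √2.194 − 0.001061·583.3/(2·0.7607) = 1.48122 − 0.406784 = 1.07443.
h = 1.07443² = 1.15440 m.

1.154 m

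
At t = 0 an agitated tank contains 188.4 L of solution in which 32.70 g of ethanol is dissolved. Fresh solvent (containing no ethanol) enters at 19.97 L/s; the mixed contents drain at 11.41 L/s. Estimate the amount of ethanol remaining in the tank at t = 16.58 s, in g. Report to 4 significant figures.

Total volume: dV/dt = Q_in − Q_out = 8.56000 L/s, so V(t) = 188.4 + 8.56000 t and V(16.58) = 330.325 L.
Species balance (pure solvent in): dm/dt = −Q_out · m/V(t).
dm/m = −Q_out dt/(V₀ + 8.56000 t); integrating gives ln(m/m₀) = −(Q_out/(Q_in−Q_out)) ln(V/V₀).
m = m₀ (V₀/V)^(Q_out/(Q_in−Q_out)) = 32.70 × (188.4/330.325)^(1.33294) = 15.4702 g.

15.47 g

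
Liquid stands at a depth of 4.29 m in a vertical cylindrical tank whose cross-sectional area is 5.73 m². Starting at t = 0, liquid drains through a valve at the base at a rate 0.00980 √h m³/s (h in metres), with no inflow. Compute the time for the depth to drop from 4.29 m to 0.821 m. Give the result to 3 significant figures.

1360 s

Accumulation of liquid (constant cross-section A): A dh/dt = −0.00980 √h.
This is separable: 2 d(√h)/dt = −0.00980/A, so √h = √h₀ − (0.00980/(2A)) t.
t = 2A(√h₀ − √h)/0.00980 = 2·5.73·(√4.29 − √0.821)/0.00980
  = 11.460 × (2.0712 − 0.90609) / 0.00980 = 1362.5 s.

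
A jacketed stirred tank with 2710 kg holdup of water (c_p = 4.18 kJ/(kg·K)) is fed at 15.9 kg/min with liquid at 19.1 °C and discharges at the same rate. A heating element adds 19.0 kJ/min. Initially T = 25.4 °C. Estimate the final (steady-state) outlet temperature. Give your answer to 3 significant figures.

19.4 °C

M c_p dT/dt = ṁ c_p (T_in − T) + Q̇.
At steady state dT/dt = 0 ⇒ T_ss = T_in + Q̇/(ṁ c_p) = 19.1 + 19.0/(15.9·4.18) = 19.386 °C.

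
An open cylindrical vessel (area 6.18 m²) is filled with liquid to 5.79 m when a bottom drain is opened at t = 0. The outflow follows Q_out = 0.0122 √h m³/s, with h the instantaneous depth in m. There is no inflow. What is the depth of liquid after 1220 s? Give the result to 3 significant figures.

1.44 m

With no inflow, A dh/dt = −0.0122 √h.
∫ h^(−1/2) dh = −(0.0122/A) ∫ dt, giving 2√h = 2√h₀ − (0.0122/A) t.
√h = √5.79 − 0.0122·1220/(2·6.18) = 2.4062 − 1.2042 = 1.2020.
h = 1.2020² = 1.4449 m.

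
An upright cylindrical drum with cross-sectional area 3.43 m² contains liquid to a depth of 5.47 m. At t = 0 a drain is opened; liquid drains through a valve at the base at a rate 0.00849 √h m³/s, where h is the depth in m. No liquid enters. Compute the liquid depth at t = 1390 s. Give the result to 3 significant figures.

0.383 m

Volume balance on the tank: A dh/dt = −0.00849 √h.
This is separable: 2 d(√h)/dt = −0.00849/A, so √h = √h₀ − (0.00849/(2A)) t.
√h = √5.47 − 0.00849·1390/(2·3.43) = 2.3388 − 1.7203 = 0.61853.
h = 0.61853² = 0.38257 m.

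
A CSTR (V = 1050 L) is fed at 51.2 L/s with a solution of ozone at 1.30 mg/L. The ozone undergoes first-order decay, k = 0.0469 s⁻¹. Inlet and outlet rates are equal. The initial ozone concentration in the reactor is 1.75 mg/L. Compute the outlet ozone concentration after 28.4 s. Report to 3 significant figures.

V dC/dt = Q(C_in − C) − k V C.
This is linear with rate a = Q/V + k = 0.095662 s⁻¹.
C_ss = Q C_in/(Q + kV) = 0.66265 mg/L; C(t) = C_ss + (C₀ − C_ss) e^(−a t).
C(28.4) = 0.66265 + (1.0873)·e^(−0.095662·28.4) = 0.66265 + (1.0873)·0.066086 = 0.73451 mg/L.

0.735 mg/L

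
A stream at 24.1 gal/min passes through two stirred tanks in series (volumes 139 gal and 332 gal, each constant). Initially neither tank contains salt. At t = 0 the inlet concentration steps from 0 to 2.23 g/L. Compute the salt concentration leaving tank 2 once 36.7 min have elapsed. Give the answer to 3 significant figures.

Each tank obeys Vᵢ dCᵢ/dt = Q(Cᵢ₋₁ − Cᵢ), so τᵢ = Vᵢ/Q.
τ₁ = 139/24.1 = 5.7676 min; τ₂ = 332/24.1 = 13.776 min.
Solving the cascade with C₁(0)=C₂(0)=0 gives C₂(t) = C_in[1 − (τ₁ e^(−t/τ₁) − τ₂ e^(−t/τ₂))/(τ₁ − τ₂)].
At t = 36.7: e^(−t/τ₁) = 0.0017240, e^(−t/τ₂) = 0.069664.
C₂ = 2.23·[1 − (5.7676·0.0017240 − 13.776·0.069664)/(-8.0083)] = 2.23·0.88140 = 1.9655 g/L.

1.97 g/L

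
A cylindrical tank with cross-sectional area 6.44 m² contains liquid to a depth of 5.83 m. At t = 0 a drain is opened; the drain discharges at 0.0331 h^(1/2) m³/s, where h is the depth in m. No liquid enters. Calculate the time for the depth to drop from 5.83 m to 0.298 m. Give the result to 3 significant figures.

With no inflow, A dh/dt = −0.0331 √h.
This is separable: 2 d(√h)/dt = −0.0331/A, so √h = √h₀ − (0.0331/(2A)) t.
t = 2A(√h₀ − √h)/0.0331 = 2·6.44·(√5.83 − √0.298)/0.0331
  = 12.880 × (2.4145 − 0.54589) / 0.0331 = 727.13 s.

727 s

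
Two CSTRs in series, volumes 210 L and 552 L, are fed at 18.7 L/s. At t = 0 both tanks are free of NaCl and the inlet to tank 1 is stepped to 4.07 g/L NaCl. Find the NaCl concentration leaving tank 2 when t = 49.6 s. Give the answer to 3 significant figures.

2.88 g/L

Time constants: τᵢ = Vᵢ/Q for each well-mixed tank.
τ₁ = 210/18.7 = 11.230 s; τ₂ = 552/18.7 = 29.519 s.
Tank 1: C₁ = C_in(1 − e^(−t/τ₁)). Tank 2 (τ₁ ≠ τ₂): C₂ = C_in[1 − (τ₁ e^(−t/τ₁) − τ₂ e^(−t/τ₂))/(τ₁ − τ₂)].
At t = 49.6: e^(−t/τ₁) = 0.012073, e^(−t/τ₂) = 0.18632.
C₂ = 4.07·[1 − (11.230·0.012073 − 29.519·0.18632)/(-18.289)] = 4.07·0.70669 = 2.8762 g/L.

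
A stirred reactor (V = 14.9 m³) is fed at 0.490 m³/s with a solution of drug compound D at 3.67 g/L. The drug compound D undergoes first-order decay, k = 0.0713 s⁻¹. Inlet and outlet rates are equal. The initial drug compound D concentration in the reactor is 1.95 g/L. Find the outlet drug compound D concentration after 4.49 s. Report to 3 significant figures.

Species balance: V dC/dt = Q C_in − Q C − k V C.
This is linear with rate a = Q/V + k = 0.10419 s⁻¹.
C_ss = Q C_in/(Q + kV) = 1.1584 g/L; C(t) = C_ss + (C₀ − C_ss) e^(−a t).
C(4.49) = 1.1584 + (0.79158)·e^(−0.10419·4.49) = 1.1584 + (0.79158)·0.62638 = 1.6543 g/L.

1.65 g/L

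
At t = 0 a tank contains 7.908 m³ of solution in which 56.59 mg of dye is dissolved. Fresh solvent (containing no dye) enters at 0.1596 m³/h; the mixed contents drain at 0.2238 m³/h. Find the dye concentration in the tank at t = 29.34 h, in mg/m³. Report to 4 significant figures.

Let m(t) be the amount of dye. Volume: V(t) = V₀ + (Q_in − Q_out) t = 7.908 − 0.0642000 t; V(29.34) = 6.02437 m³.
No dye enters, so dm/dt = −Q_out · (m/V).
Separate: dm/m = −Q_out dt/V(t) ⇒ ln(m/m₀) = −(Q_out/(Q_in−Q_out)) ln(V/V₀).
m = m₀ (V₀/V)^(Q_out/(Q_in−Q_out)) = 56.59 × (7.908/6.02437)^(-3.48598) = 21.9207 mg.
C = m/V = 21.9207/6.02437 = 3.63867 mg/m³.

3.639 mg/m³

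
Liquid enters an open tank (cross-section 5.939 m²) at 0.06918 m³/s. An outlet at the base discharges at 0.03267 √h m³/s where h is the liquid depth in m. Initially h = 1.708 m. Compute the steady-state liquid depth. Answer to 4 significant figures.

Level balance: A dh/dt = 0.06918 − 0.03267 √h. Setting dh/dt = 0:
Q_in = 0.03267 √h_ss ⇒ √h_ss = 0.06918/0.03267 = 2.11754.
h_ss = 2.11754² = 4.48397 m. (Since h₀ = 1.708 m < h_ss, the level will rise toward this value.)

4.484 m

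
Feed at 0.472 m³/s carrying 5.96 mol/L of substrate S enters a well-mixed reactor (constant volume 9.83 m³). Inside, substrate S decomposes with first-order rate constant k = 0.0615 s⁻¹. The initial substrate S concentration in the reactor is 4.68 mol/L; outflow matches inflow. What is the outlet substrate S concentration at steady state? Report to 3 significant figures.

Species balance: V dC/dt = Q C_in − Q C − k V C.
Steady state (dC/dt = 0): C_ss = Q C_in/(Q + kV) = C_in/(1 + kV/Q).
C_ss = 0.472·5.96/(0.472 + 0.0615·9.83) = 2.8131/1.0765 = 2.6131 mol/L.

2.61 mol/L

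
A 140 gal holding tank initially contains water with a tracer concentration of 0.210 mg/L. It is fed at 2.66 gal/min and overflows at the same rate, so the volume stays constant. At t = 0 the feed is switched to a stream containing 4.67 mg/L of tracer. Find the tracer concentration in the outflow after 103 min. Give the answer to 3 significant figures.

4.04 mg/L

Unsteady species balance (constant V, well mixed): V dC/dt = Q(C_in − C).
Rewrite as dC/dt + C/τ = C_in/τ, τ = V/Q = 52.632 min.
Solution: C(t) = C_in + (C₀ − C_in) e^(−t/τ).
C(103) = 4.67 + (0.210 − 4.67)·e^(−103/52.632) = 4.67 + (-4.4600)·0.14128 = 4.0399 mg/L.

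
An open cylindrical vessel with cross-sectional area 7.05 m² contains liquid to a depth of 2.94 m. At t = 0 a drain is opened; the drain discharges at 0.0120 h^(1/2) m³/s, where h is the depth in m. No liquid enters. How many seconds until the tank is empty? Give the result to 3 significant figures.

With no inflow, A dh/dt = −0.0120 √h.
∫ h^(−1/2) dh = −(0.0120/A) ∫ dt, giving 2√h = 2√h₀ − (0.0120/A) t.
Tank is empty when √h = 0: t_empty = 2A√h₀/0.0120.
t_empty = 2·7.05·√2.94/0.0120 = 14.100·1.7146/0.0120 = 2014.7 s.

2010 s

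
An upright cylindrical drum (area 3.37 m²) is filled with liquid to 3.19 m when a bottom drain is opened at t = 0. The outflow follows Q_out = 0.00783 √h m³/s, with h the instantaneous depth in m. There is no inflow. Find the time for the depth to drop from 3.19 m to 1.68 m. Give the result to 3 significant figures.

422 s

Mass balance (ρ constant): A dh/dt = −0.00783 √h.
This is separable: 2 d(√h)/dt = −0.00783/A, so √h = √h₀ − (0.00783/(2A)) t.
t = 2A(√h₀ − √h)/0.00783 = 2·3.37·(√3.19 − √1.68)/0.00783
  = 6.7400 × (1.7861 − 1.2961) / 0.00783 = 421.71 s.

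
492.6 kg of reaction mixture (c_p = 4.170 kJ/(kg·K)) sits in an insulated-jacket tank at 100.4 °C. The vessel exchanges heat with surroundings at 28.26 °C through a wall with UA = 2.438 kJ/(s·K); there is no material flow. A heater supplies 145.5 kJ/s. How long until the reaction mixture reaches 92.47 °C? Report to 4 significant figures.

852.5 s

Lumped-capacitance energy balance: M c_p dT/dt = UA(T_amb − T) + Q̇.
τ = M c_p/UA = 842.552 s; T_ss = T_amb + Q̇/UA = 28.26 + 145.5/2.438 = 87.9401 °C.
T(t) = T_ss + (T₀ − T_ss)e^(−t/τ); set T = 92.47:
t = −τ ln[(T − T_ss)/(T₀ − T_ss)] = −842.552 · ln(0.363560) = 852.503 s.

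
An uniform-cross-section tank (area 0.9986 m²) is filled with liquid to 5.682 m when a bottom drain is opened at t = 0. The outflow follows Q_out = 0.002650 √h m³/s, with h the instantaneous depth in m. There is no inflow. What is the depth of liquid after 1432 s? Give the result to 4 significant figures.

A dh/dt = −Q_out = −0.002650 √h.
This is separable: 2 d(√h)/dt = −0.002650/A, so √h = √h₀ − (0.002650/(2A)) t.
√h = √5.682 − 0.002650·1432/(2·0.9986) = 2.38369 − 1.90006 = 0.483635.
h = 0.483635² = 0.233902 m.

0.2339 m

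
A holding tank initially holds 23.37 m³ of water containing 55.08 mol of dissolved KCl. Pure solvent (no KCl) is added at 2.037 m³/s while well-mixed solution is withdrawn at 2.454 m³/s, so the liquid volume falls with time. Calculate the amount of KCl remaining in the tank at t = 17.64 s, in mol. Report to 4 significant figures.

Total volume: dV/dt = Q_in − Q_out = -0.417000 m³/s, so V(t) = 23.37 − 0.417000 t and V(17.64) = 16.0141 m³.
Solute balance: dm/dt = 0 − Q_out C = −Q_out m/V(t).
Separate: dm/m = −Q_out dt/V(t) ⇒ ln(m/m₀) = −(Q_out/(Q_in−Q_out)) ln(V/V₀).
m = m₀ (V₀/V)^(Q_out/(Q_in−Q_out)) = 55.08 × (23.37/16.0141)^(-5.88489) = 5.95601 mol.

5.956 mol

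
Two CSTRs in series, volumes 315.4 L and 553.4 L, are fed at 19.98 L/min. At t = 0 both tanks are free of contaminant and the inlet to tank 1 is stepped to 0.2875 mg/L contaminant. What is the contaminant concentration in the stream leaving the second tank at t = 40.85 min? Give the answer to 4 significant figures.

Species balance on tank i: dCᵢ/dt = (Cᵢ₋₁ − Cᵢ)/τᵢ with τᵢ = Vᵢ/Q.
τ₁ = 315.4/19.98 = 15.7858 min; τ₂ = 553.4/19.98 = 27.6977 min.
Solving the cascade with C₁(0)=C₂(0)=0 gives C₂(t) = C_in[1 − (τ₁ e^(−t/τ₁) − τ₂ e^(−t/τ₂))/(τ₁ − τ₂)].
At t = 40.85: e^(−t/τ₁) = 0.0751874, e^(−t/τ₂) = 0.228813.
C₂ = 0.2875·[1 − (15.7858·0.0751874 − 27.6977·0.228813)/(-11.9119)] = 0.2875·0.567602 = 0.163185 mg/L.

0.1632 mg/L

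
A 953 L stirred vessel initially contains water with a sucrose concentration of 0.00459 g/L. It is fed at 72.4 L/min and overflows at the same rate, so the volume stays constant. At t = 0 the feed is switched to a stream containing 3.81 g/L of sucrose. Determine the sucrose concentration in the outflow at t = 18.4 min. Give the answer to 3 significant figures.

2.87 g/L

Transient balance on the dissolved component: V dC/dt = Q(C_in − C).
So dC/dt = (C_in − C)/τ with τ = V/Q = 953/72.4 = 13.163 min.
Integrating: C(t) = C_in + (C₀ − C_in) e^(−t/τ).
C(18.4) = 3.81 + (0.00459 − 3.81)·e^(−18.4/13.163) = 3.81 + (-3.8054)·0.24713 = 2.8696 g/L.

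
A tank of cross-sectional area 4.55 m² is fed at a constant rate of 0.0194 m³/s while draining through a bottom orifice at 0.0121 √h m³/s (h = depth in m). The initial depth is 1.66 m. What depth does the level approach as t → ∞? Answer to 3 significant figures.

2.57 m

A dh/dt = Q_in − 0.0121 √h. Steady state requires inflow = outflow:
Q_in = 0.0121 √h_ss ⇒ √h_ss = 0.0194/0.0121 = 1.6033.
h_ss = 1.6033² = 2.5706 m. (Since h₀ = 1.66 m < h_ss, the level will rise toward this value.)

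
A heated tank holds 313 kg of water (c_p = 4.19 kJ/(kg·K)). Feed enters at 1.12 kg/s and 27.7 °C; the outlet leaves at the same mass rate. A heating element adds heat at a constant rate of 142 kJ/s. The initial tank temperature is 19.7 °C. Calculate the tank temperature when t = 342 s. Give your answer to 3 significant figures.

M c_p dT/dt = ṁ c_p (T_in − T) + Q̇.
τ = M/ṁ = 279.46 s; T_ss = T_in + Q̇/(ṁ c_p) = 27.7 + 142/(1.12·4.19) = 57.959 °C.
Solution: T(t) = T_ss + (T₀ − T_ss) e^(−t/τ).
T(342) = 57.959 + (-38.259)·e^(−342/279.46) = 57.959 + (-38.259)·0.29412 = 46.706 °C.

46.7 °C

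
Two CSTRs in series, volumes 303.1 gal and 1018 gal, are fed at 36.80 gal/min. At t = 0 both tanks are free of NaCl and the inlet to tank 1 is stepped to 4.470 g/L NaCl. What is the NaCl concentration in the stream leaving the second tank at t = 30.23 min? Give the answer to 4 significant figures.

Each tank obeys Vᵢ dCᵢ/dt = Q(Cᵢ₋₁ − Cᵢ), so τᵢ = Vᵢ/Q.
τ₁ = 303.1/36.80 = 8.23641 min; τ₂ = 1018/36.80 = 27.6630 min.
Solving the cascade with C₁(0)=C₂(0)=0 gives C₂(t) = C_in[1 − (τ₁ e^(−t/τ₁) − τ₂ e^(−t/τ₂))/(τ₁ − τ₂)].
At t = 30.23: e^(−t/τ₁) = 0.0254692, e^(−t/τ₂) = 0.335279.
C₂ = 4.470·[1 − (8.23641·0.0254692 − 27.6630·0.335279)/(-19.4266)] = 4.470·0.533370 = 2.38416 g/L.

2.384 g/L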